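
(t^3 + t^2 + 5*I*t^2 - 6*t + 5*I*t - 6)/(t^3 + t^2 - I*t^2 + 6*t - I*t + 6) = (t + 3*I)/(t - 3*I)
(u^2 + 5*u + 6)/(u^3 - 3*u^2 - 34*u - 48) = 1/(u - 8)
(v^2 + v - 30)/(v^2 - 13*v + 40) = (v + 6)/(v - 8)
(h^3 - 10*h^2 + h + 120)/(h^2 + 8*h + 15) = (h^2 - 13*h + 40)/(h + 5)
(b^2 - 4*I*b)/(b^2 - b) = (b - 4*I)/(b - 1)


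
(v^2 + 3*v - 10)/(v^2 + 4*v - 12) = (v + 5)/(v + 6)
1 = 1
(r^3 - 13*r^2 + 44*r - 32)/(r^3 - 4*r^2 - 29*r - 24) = (r^2 - 5*r + 4)/(r^2 + 4*r + 3)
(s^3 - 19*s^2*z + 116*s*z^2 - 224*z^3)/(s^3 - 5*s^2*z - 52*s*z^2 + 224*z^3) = (s - 7*z)/(s + 7*z)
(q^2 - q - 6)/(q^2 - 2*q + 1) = (q^2 - q - 6)/(q^2 - 2*q + 1)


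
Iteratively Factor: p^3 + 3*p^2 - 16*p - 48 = (p + 3)*(p^2 - 16) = (p - 4)*(p + 3)*(p + 4)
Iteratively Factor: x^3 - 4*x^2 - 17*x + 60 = (x - 3)*(x^2 - x - 20) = (x - 5)*(x - 3)*(x + 4)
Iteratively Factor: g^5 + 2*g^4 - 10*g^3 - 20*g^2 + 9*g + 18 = (g - 3)*(g^4 + 5*g^3 + 5*g^2 - 5*g - 6) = (g - 3)*(g - 1)*(g^3 + 6*g^2 + 11*g + 6) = (g - 3)*(g - 1)*(g + 3)*(g^2 + 3*g + 2) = (g - 3)*(g - 1)*(g + 1)*(g + 3)*(g + 2)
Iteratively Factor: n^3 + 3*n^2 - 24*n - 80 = (n - 5)*(n^2 + 8*n + 16) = (n - 5)*(n + 4)*(n + 4)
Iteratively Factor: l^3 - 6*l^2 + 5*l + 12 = (l - 4)*(l^2 - 2*l - 3) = (l - 4)*(l - 3)*(l + 1)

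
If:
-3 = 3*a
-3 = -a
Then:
No Solution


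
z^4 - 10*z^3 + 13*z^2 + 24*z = z*(z - 8)*(z - 3)*(z + 1)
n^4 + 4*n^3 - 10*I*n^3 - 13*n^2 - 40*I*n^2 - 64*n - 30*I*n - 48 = (n + 1)*(n + 3)*(n - 8*I)*(n - 2*I)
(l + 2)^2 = l^2 + 4*l + 4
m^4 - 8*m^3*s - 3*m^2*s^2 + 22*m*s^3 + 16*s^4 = (m - 8*s)*(m - 2*s)*(m + s)^2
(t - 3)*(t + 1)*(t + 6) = t^3 + 4*t^2 - 15*t - 18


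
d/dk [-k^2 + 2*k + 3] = 2 - 2*k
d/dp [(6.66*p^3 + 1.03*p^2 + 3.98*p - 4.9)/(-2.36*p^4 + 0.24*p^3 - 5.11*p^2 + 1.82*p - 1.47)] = (15.7176*p^6 + 4.8616*p^5 - 6.1014*p^4 - 23.924*p^3 - 3.63019999999999*p^2 - 53.1062*p + 3.0674)/(5.5696*p^8 - 1.1328*p^7 + 24.1768*p^6 - 11.0432*p^5 + 33.9241*p^4 - 19.306*p^3 + 18.3358*p^2 - 5.3508*p + 2.1609)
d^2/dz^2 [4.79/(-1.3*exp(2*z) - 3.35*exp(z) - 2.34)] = (-4.79*(2.6*exp(z) + 3.35)*(5.2*exp(z) + 6.7)*exp(z) + (24.908*exp(z) + 16.0465)*(1.3*exp(2*z) + 3.35*exp(z) + 2.34))*exp(z)/(1.3*exp(2*z) + 3.35*exp(z) + 2.34)^3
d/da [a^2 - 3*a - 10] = 2*a - 3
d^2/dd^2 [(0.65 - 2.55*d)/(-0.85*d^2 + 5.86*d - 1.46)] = ((30.991 - 13.005*d)*(0.85*d^2 - 5.86*d + 1.46) + (1.7*d - 5.86)*(2.55*d - 0.65)*(3.4*d - 11.72))/(0.85*d^2 - 5.86*d + 1.46)^3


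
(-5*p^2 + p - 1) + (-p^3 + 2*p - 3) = -p^3 - 5*p^2 + 3*p - 4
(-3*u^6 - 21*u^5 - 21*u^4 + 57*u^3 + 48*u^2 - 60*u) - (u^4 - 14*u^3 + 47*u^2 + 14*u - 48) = -3*u^6 - 21*u^5 - 22*u^4 + 71*u^3 + u^2 - 74*u + 48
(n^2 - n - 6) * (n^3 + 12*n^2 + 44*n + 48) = n^5 + 11*n^4 + 26*n^3 - 68*n^2 - 312*n - 288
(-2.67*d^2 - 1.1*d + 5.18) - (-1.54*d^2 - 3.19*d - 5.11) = -1.13*d^2 + 2.09*d + 10.29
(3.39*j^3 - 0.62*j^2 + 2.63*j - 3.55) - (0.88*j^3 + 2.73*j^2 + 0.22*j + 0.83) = 2.51*j^3 - 3.35*j^2 + 2.41*j - 4.38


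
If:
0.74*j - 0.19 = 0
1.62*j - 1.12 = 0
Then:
No Solution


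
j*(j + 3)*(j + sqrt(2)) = j^3 + sqrt(2)*j^2 + 3*j^2 + 3*sqrt(2)*j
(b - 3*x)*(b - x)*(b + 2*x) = b^3 - 2*b^2*x - 5*b*x^2 + 6*x^3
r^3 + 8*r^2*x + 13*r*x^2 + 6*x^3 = (r + x)^2*(r + 6*x)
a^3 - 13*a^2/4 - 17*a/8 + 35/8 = (a - 7/2)*(a - 1)*(a + 5/4)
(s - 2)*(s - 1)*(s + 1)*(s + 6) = s^4 + 4*s^3 - 13*s^2 - 4*s + 12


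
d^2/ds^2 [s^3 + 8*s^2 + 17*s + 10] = 6*s + 16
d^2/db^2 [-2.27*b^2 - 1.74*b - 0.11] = -4.54000000000000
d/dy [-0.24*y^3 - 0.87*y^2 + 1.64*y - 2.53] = -0.72*y^2 - 1.74*y + 1.64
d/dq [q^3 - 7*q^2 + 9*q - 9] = 3*q^2 - 14*q + 9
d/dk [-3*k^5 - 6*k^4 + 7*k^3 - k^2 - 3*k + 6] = -15*k^4 - 24*k^3 + 21*k^2 - 2*k - 3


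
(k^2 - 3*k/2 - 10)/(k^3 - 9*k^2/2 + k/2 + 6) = (2*k + 5)/(2*k^2 - k - 3)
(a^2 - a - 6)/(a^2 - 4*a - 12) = (a - 3)/(a - 6)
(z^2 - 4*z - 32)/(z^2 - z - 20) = (z - 8)/(z - 5)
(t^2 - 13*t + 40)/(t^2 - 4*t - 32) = (t - 5)/(t + 4)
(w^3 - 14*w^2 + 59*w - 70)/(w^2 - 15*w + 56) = (w^2 - 7*w + 10)/(w - 8)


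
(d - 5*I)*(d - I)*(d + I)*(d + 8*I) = d^4 + 3*I*d^3 + 41*d^2 + 3*I*d + 40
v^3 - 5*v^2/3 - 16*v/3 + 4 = (v - 3)*(v - 2/3)*(v + 2)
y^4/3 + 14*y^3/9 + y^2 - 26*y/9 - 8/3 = (y/3 + 1)*(y - 4/3)*(y + 1)*(y + 2)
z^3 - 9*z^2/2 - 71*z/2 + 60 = (z - 8)*(z - 3/2)*(z + 5)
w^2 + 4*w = w*(w + 4)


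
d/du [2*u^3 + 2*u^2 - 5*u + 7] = 6*u^2 + 4*u - 5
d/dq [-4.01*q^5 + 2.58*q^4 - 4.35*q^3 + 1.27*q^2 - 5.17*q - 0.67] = -20.05*q^4 + 10.32*q^3 - 13.05*q^2 + 2.54*q - 5.17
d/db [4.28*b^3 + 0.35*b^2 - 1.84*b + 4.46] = 12.84*b^2 + 0.7*b - 1.84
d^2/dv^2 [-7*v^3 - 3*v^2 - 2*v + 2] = -42*v - 6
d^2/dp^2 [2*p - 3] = 0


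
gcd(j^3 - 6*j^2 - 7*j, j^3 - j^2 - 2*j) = j^2 + j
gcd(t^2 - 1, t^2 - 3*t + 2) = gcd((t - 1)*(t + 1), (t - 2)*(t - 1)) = t - 1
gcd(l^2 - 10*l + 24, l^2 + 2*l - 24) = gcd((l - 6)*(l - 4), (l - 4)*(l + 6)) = l - 4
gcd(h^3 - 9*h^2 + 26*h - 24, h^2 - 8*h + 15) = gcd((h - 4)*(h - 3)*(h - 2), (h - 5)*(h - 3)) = h - 3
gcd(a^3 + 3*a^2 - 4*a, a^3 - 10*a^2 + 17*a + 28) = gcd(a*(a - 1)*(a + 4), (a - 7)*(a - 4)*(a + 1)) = 1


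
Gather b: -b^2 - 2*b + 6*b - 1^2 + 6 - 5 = -b^2 + 4*b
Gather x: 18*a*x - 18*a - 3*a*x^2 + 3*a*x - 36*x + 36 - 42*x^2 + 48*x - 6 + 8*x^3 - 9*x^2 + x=-18*a + 8*x^3 + x^2*(-3*a - 51) + x*(21*a + 13) + 30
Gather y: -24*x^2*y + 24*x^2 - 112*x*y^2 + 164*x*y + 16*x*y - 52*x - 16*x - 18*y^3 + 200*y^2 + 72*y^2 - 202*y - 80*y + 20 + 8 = 24*x^2 - 68*x - 18*y^3 + y^2*(272 - 112*x) + y*(-24*x^2 + 180*x - 282) + 28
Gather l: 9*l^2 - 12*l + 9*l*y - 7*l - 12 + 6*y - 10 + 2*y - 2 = 9*l^2 + l*(9*y - 19) + 8*y - 24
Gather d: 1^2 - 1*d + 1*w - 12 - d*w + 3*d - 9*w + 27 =d*(2 - w) - 8*w + 16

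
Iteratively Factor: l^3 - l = (l)*(l^2 - 1) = l*(l - 1)*(l + 1)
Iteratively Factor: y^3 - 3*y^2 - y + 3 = (y + 1)*(y^2 - 4*y + 3) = (y - 3)*(y + 1)*(y - 1)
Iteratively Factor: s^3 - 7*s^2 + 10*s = (s - 2)*(s^2 - 5*s) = (s - 5)*(s - 2)*(s)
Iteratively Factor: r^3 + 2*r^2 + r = (r)*(r^2 + 2*r + 1) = r*(r + 1)*(r + 1)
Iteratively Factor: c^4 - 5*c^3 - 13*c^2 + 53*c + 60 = (c - 5)*(c^3 - 13*c - 12) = (c - 5)*(c - 4)*(c^2 + 4*c + 3) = (c - 5)*(c - 4)*(c + 1)*(c + 3)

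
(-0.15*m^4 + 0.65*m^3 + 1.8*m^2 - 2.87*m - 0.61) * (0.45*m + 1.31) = -0.0675*m^5 + 0.096*m^4 + 1.6615*m^3 + 1.0665*m^2 - 4.0342*m - 0.7991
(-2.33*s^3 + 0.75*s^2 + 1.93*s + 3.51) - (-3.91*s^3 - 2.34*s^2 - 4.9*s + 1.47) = 1.58*s^3 + 3.09*s^2 + 6.83*s + 2.04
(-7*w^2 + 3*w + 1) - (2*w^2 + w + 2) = -9*w^2 + 2*w - 1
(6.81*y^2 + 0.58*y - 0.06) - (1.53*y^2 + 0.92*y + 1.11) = 5.28*y^2 - 0.34*y - 1.17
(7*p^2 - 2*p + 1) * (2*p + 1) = 14*p^3 + 3*p^2 + 1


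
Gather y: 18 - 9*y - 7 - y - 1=10 - 10*y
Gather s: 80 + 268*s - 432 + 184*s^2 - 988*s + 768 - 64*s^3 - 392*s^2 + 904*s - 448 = -64*s^3 - 208*s^2 + 184*s - 32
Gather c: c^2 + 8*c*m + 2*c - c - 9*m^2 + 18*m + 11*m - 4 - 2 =c^2 + c*(8*m + 1) - 9*m^2 + 29*m - 6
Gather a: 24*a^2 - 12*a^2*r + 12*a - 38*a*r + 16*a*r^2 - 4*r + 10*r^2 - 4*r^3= a^2*(24 - 12*r) + a*(16*r^2 - 38*r + 12) - 4*r^3 + 10*r^2 - 4*r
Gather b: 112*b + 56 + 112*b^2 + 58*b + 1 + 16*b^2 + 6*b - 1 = 128*b^2 + 176*b + 56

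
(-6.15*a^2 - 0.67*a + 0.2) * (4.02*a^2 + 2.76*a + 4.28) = -24.723*a^4 - 19.6674*a^3 - 27.3672*a^2 - 2.3156*a + 0.856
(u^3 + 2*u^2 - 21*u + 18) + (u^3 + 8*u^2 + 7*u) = 2*u^3 + 10*u^2 - 14*u + 18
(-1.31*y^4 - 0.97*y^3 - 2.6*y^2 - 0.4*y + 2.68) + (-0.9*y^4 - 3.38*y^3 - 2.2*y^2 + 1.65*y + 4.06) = -2.21*y^4 - 4.35*y^3 - 4.8*y^2 + 1.25*y + 6.74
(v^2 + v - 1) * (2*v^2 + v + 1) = 2*v^4 + 3*v^3 - 1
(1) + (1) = 2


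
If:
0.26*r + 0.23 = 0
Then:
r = -0.88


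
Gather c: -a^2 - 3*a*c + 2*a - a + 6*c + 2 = -a^2 + a + c*(6 - 3*a) + 2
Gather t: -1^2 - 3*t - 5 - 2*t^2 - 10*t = -2*t^2 - 13*t - 6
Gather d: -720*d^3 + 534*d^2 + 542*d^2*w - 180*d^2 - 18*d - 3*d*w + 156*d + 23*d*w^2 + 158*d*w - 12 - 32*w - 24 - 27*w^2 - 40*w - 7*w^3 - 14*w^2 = -720*d^3 + d^2*(542*w + 354) + d*(23*w^2 + 155*w + 138) - 7*w^3 - 41*w^2 - 72*w - 36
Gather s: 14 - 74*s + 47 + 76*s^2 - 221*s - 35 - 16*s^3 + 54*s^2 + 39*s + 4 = -16*s^3 + 130*s^2 - 256*s + 30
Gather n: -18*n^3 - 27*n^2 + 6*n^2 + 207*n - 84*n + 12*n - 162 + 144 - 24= -18*n^3 - 21*n^2 + 135*n - 42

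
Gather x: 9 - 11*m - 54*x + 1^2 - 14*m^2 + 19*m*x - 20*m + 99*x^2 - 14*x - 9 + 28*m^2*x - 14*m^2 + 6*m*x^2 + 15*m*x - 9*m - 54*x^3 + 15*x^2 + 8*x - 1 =-28*m^2 - 40*m - 54*x^3 + x^2*(6*m + 114) + x*(28*m^2 + 34*m - 60)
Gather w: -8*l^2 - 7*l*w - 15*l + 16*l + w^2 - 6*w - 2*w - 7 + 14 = -8*l^2 + l + w^2 + w*(-7*l - 8) + 7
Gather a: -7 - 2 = -9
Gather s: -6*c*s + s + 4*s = s*(5 - 6*c)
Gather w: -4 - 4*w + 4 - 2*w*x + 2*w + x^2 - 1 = w*(-2*x - 2) + x^2 - 1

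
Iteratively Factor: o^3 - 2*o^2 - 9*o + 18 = (o - 2)*(o^2 - 9) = (o - 2)*(o + 3)*(o - 3)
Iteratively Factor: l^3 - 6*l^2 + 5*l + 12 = (l + 1)*(l^2 - 7*l + 12) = (l - 4)*(l + 1)*(l - 3)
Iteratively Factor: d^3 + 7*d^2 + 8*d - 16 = (d - 1)*(d^2 + 8*d + 16) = (d - 1)*(d + 4)*(d + 4)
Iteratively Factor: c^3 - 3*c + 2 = (c + 2)*(c^2 - 2*c + 1) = (c - 1)*(c + 2)*(c - 1)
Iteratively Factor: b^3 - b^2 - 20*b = (b - 5)*(b^2 + 4*b) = b*(b - 5)*(b + 4)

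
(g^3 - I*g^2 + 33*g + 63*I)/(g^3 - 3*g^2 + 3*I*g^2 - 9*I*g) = (g^2 - 4*I*g + 21)/(g*(g - 3))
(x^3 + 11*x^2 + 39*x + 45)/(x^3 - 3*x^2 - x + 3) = (x^3 + 11*x^2 + 39*x + 45)/(x^3 - 3*x^2 - x + 3)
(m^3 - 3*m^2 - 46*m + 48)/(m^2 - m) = m - 2 - 48/m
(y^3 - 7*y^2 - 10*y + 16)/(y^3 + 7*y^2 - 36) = (y^3 - 7*y^2 - 10*y + 16)/(y^3 + 7*y^2 - 36)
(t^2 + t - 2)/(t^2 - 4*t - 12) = (t - 1)/(t - 6)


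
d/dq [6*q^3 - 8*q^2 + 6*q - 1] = 18*q^2 - 16*q + 6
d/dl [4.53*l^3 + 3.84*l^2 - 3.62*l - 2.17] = 13.59*l^2 + 7.68*l - 3.62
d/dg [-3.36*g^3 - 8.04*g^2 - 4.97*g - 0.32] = -10.08*g^2 - 16.08*g - 4.97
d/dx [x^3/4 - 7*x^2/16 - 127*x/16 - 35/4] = 3*x^2/4 - 7*x/8 - 127/16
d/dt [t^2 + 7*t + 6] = 2*t + 7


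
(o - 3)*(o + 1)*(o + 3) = o^3 + o^2 - 9*o - 9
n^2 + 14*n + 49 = (n + 7)^2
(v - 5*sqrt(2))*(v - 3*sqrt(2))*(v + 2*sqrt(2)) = v^3 - 6*sqrt(2)*v^2 - 2*v + 60*sqrt(2)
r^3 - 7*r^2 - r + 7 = (r - 7)*(r - 1)*(r + 1)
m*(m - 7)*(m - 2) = m^3 - 9*m^2 + 14*m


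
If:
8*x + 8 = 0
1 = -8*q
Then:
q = -1/8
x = -1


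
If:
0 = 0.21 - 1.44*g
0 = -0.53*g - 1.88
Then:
No Solution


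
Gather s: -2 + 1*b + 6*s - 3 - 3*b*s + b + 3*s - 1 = 2*b + s*(9 - 3*b) - 6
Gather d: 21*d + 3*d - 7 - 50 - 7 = 24*d - 64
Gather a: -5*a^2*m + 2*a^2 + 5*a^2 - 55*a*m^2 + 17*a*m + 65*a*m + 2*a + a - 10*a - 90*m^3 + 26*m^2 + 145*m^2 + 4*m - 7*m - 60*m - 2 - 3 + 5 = a^2*(7 - 5*m) + a*(-55*m^2 + 82*m - 7) - 90*m^3 + 171*m^2 - 63*m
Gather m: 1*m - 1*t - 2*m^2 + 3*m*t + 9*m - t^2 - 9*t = -2*m^2 + m*(3*t + 10) - t^2 - 10*t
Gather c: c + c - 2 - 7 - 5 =2*c - 14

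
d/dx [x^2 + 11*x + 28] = 2*x + 11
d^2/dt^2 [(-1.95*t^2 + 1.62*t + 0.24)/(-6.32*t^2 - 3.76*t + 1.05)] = (1.13686837721616e-13*t^4 - 222.089856*t^3 + 20.124144*t^2 - 98.720928*t - 18.463098)/(252.435968*t^6 + 450.550272*t^5 + 142.230336*t^4 - 96.550784*t^3 - 23.63004*t^2 + 12.4362*t - 1.157625)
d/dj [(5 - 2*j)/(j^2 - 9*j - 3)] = (2*j^2 - 10*j + 51)/(j^4 - 18*j^3 + 75*j^2 + 54*j + 9)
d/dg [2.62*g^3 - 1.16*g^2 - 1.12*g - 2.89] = 7.86*g^2 - 2.32*g - 1.12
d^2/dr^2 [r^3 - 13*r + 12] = 6*r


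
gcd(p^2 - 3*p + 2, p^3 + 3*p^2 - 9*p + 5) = p - 1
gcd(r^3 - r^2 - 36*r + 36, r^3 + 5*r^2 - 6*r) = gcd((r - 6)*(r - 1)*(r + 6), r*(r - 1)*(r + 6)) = r^2 + 5*r - 6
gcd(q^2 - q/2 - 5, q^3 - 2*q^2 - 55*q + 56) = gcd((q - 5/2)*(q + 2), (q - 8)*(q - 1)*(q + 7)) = 1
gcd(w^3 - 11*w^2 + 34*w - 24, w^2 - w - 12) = w - 4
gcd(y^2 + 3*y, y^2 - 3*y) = y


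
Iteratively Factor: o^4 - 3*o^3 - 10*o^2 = (o - 5)*(o^3 + 2*o^2) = (o - 5)*(o + 2)*(o^2) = o*(o - 5)*(o + 2)*(o)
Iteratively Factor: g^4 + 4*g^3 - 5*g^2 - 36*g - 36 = (g + 2)*(g^3 + 2*g^2 - 9*g - 18) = (g + 2)*(g + 3)*(g^2 - g - 6) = (g - 3)*(g + 2)*(g + 3)*(g + 2)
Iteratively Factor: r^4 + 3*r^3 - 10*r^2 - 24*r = (r + 2)*(r^3 + r^2 - 12*r) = (r + 2)*(r + 4)*(r^2 - 3*r) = (r - 3)*(r + 2)*(r + 4)*(r)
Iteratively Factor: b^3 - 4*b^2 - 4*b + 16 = (b - 4)*(b^2 - 4) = (b - 4)*(b + 2)*(b - 2)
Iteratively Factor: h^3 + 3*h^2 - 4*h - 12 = (h + 2)*(h^2 + h - 6) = (h + 2)*(h + 3)*(h - 2)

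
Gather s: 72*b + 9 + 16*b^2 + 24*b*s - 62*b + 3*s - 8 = 16*b^2 + 10*b + s*(24*b + 3) + 1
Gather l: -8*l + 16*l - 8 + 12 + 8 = 8*l + 12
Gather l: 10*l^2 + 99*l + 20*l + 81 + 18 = 10*l^2 + 119*l + 99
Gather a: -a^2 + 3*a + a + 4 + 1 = -a^2 + 4*a + 5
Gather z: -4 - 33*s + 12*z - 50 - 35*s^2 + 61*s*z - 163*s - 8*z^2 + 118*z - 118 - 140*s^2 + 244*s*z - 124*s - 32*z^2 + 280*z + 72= -175*s^2 - 320*s - 40*z^2 + z*(305*s + 410) - 100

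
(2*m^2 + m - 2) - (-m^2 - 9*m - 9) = 3*m^2 + 10*m + 7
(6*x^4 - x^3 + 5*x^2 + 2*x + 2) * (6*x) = 36*x^5 - 6*x^4 + 30*x^3 + 12*x^2 + 12*x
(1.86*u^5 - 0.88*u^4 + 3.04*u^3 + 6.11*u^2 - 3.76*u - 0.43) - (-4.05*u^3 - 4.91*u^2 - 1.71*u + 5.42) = 1.86*u^5 - 0.88*u^4 + 7.09*u^3 + 11.02*u^2 - 2.05*u - 5.85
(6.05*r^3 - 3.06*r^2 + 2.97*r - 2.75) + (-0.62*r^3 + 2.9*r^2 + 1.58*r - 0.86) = 5.43*r^3 - 0.16*r^2 + 4.55*r - 3.61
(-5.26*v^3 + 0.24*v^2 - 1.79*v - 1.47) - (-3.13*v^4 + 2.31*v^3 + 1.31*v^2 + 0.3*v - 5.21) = 3.13*v^4 - 7.57*v^3 - 1.07*v^2 - 2.09*v + 3.74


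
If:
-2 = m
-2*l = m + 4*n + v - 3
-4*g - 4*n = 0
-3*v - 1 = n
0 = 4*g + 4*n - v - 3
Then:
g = -8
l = -12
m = -2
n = 8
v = -3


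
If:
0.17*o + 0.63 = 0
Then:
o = -3.71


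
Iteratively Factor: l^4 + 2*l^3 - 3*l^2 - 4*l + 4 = (l + 2)*(l^3 - 3*l + 2) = (l - 1)*(l + 2)*(l^2 + l - 2) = (l - 1)^2*(l + 2)*(l + 2)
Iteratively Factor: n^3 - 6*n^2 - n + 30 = (n - 5)*(n^2 - n - 6) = (n - 5)*(n + 2)*(n - 3)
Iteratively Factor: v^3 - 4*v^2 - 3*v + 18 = (v - 3)*(v^2 - v - 6) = (v - 3)*(v + 2)*(v - 3)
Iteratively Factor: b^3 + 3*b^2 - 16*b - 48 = (b + 3)*(b^2 - 16) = (b + 3)*(b + 4)*(b - 4)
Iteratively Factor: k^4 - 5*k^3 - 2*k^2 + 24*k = (k + 2)*(k^3 - 7*k^2 + 12*k) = (k - 4)*(k + 2)*(k^2 - 3*k) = k*(k - 4)*(k + 2)*(k - 3)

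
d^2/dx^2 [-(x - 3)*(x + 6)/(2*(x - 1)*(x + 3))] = (-x^3 + 45*x^2 + 81*x + 99)/(x^6 + 6*x^5 + 3*x^4 - 28*x^3 - 9*x^2 + 54*x - 27)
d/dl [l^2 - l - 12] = 2*l - 1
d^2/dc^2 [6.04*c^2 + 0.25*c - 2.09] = 12.0800000000000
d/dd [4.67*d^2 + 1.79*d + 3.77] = 9.34*d + 1.79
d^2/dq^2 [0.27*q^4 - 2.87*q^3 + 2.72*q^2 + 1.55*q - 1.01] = 3.24*q^2 - 17.22*q + 5.44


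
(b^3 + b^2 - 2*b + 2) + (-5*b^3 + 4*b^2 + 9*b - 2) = -4*b^3 + 5*b^2 + 7*b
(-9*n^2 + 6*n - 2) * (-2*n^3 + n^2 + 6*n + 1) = 18*n^5 - 21*n^4 - 44*n^3 + 25*n^2 - 6*n - 2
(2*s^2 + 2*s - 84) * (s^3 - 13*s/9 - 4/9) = 2*s^5 + 2*s^4 - 782*s^3/9 - 34*s^2/9 + 1084*s/9 + 112/3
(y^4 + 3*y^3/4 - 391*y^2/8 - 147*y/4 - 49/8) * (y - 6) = y^5 - 21*y^4/4 - 427*y^3/8 + 513*y^2/2 + 1715*y/8 + 147/4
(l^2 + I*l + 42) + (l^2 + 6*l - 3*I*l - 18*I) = 2*l^2 + 6*l - 2*I*l + 42 - 18*I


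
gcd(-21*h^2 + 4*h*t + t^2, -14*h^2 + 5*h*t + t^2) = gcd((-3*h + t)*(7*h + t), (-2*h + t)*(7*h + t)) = 7*h + t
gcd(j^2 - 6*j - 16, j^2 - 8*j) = j - 8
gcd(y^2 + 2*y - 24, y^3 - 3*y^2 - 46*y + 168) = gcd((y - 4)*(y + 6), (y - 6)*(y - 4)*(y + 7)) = y - 4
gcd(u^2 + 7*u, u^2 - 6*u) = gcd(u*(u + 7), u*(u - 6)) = u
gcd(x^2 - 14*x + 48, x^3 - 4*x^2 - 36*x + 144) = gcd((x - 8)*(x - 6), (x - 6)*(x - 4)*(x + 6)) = x - 6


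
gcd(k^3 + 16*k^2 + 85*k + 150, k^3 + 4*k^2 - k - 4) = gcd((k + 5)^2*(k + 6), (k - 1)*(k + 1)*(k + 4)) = 1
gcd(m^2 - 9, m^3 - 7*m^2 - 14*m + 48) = m + 3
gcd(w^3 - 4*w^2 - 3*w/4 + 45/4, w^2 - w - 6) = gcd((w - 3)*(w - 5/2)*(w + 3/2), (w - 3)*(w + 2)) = w - 3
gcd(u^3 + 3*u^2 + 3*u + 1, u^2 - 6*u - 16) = 1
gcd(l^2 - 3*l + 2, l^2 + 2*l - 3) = l - 1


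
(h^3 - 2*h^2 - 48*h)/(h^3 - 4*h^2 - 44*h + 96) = h/(h - 2)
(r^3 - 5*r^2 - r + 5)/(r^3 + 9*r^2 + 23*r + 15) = (r^2 - 6*r + 5)/(r^2 + 8*r + 15)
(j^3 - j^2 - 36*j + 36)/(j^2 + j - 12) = (j^3 - j^2 - 36*j + 36)/(j^2 + j - 12)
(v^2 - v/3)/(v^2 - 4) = v*(3*v - 1)/(3*(v^2 - 4))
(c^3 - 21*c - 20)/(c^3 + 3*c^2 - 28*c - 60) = (c^2 + 5*c + 4)/(c^2 + 8*c + 12)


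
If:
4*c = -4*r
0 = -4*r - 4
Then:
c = 1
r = -1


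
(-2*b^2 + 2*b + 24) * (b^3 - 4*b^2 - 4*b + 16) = -2*b^5 + 10*b^4 + 24*b^3 - 136*b^2 - 64*b + 384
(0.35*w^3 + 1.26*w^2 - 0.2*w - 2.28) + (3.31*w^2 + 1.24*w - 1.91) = 0.35*w^3 + 4.57*w^2 + 1.04*w - 4.19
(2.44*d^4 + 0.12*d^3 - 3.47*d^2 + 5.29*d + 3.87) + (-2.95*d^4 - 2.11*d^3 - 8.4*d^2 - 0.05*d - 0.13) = -0.51*d^4 - 1.99*d^3 - 11.87*d^2 + 5.24*d + 3.74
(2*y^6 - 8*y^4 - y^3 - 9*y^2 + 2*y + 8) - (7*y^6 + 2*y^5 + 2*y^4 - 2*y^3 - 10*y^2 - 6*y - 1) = -5*y^6 - 2*y^5 - 10*y^4 + y^3 + y^2 + 8*y + 9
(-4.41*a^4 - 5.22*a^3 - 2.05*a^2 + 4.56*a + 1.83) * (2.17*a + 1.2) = -9.5697*a^5 - 16.6194*a^4 - 10.7125*a^3 + 7.4352*a^2 + 9.4431*a + 2.196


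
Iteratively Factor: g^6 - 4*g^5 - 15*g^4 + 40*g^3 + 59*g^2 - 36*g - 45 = (g - 5)*(g^5 + g^4 - 10*g^3 - 10*g^2 + 9*g + 9) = (g - 5)*(g + 3)*(g^4 - 2*g^3 - 4*g^2 + 2*g + 3) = (g - 5)*(g + 1)*(g + 3)*(g^3 - 3*g^2 - g + 3) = (g - 5)*(g - 3)*(g + 1)*(g + 3)*(g^2 - 1) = (g - 5)*(g - 3)*(g - 1)*(g + 1)*(g + 3)*(g + 1)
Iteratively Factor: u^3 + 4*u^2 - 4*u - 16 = (u + 4)*(u^2 - 4) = (u + 2)*(u + 4)*(u - 2)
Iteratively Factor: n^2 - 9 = (n - 3)*(n + 3)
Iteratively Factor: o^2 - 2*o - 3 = (o + 1)*(o - 3)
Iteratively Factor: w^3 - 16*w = (w)*(w^2 - 16) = w*(w - 4)*(w + 4)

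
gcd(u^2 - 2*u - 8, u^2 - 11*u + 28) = u - 4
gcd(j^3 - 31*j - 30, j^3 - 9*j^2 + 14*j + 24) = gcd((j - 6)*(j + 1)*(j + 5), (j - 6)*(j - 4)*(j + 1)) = j^2 - 5*j - 6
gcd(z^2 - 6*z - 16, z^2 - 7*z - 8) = z - 8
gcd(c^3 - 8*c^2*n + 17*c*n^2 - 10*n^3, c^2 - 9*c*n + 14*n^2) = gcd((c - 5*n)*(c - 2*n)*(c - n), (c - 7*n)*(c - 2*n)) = c - 2*n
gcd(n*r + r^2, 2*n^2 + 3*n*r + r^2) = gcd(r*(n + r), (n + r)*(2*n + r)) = n + r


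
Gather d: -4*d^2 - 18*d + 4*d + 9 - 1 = -4*d^2 - 14*d + 8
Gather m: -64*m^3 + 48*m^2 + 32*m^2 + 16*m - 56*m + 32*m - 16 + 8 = -64*m^3 + 80*m^2 - 8*m - 8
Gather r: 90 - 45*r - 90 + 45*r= 0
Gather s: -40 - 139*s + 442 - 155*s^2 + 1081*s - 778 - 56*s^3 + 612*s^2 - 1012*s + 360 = -56*s^3 + 457*s^2 - 70*s - 16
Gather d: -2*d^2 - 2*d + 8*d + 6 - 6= -2*d^2 + 6*d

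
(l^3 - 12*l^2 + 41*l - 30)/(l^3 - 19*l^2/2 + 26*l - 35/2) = 2*(l - 6)/(2*l - 7)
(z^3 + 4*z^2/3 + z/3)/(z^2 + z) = z + 1/3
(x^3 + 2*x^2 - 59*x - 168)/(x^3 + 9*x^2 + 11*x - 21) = (x - 8)/(x - 1)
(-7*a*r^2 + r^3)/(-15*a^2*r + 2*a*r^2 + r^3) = r*(-7*a + r)/(-15*a^2 + 2*a*r + r^2)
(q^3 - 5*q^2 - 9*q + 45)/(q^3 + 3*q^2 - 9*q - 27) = (q - 5)/(q + 3)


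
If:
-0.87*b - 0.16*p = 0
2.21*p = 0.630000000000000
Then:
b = -0.05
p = 0.29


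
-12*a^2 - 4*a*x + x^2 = (-6*a + x)*(2*a + x)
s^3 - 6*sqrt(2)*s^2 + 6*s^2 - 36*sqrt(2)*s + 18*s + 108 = (s + 6)*(s - 3*sqrt(2))^2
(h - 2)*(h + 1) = h^2 - h - 2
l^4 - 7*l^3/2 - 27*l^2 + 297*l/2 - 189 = (l - 7/2)*(l - 3)^2*(l + 6)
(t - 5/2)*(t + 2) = t^2 - t/2 - 5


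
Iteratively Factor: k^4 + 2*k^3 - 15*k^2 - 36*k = (k + 3)*(k^3 - k^2 - 12*k) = k*(k + 3)*(k^2 - k - 12) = k*(k - 4)*(k + 3)*(k + 3)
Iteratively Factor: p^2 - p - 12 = (p - 4)*(p + 3)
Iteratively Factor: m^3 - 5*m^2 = (m)*(m^2 - 5*m) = m^2*(m - 5)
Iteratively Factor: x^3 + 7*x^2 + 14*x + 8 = (x + 1)*(x^2 + 6*x + 8) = (x + 1)*(x + 2)*(x + 4)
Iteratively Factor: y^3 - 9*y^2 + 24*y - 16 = (y - 4)*(y^2 - 5*y + 4) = (y - 4)*(y - 1)*(y - 4)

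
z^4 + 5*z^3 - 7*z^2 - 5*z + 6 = (z - 1)^2*(z + 1)*(z + 6)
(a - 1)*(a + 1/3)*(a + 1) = a^3 + a^2/3 - a - 1/3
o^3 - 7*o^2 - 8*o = o*(o - 8)*(o + 1)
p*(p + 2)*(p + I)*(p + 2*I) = p^4 + 2*p^3 + 3*I*p^3 - 2*p^2 + 6*I*p^2 - 4*p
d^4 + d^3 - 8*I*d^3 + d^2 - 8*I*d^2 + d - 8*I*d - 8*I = (d + 1)*(d - 8*I)*(d - I)*(d + I)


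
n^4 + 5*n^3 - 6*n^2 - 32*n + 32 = (n - 2)*(n - 1)*(n + 4)^2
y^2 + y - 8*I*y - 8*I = (y + 1)*(y - 8*I)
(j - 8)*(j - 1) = j^2 - 9*j + 8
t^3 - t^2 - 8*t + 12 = (t - 2)^2*(t + 3)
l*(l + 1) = l^2 + l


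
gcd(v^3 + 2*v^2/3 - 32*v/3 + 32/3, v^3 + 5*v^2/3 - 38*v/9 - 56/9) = v - 2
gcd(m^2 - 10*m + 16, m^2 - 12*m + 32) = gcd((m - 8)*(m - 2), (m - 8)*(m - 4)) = m - 8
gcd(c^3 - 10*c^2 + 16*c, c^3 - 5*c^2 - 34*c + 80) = c^2 - 10*c + 16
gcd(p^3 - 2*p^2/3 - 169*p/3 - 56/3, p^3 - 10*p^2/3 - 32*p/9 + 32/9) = 1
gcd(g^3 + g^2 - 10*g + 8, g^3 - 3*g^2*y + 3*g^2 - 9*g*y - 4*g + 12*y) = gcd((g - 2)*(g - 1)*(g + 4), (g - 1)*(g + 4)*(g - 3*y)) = g^2 + 3*g - 4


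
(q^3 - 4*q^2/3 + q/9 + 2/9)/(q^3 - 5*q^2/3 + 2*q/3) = (q + 1/3)/q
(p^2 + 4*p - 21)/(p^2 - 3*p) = (p + 7)/p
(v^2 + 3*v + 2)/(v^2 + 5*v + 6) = (v + 1)/(v + 3)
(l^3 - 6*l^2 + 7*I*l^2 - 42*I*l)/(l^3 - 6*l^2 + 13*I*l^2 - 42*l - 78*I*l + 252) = l/(l + 6*I)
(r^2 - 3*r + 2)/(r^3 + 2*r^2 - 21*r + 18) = (r - 2)/(r^2 + 3*r - 18)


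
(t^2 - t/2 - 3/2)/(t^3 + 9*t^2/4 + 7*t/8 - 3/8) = 4*(2*t - 3)/(8*t^2 + 10*t - 3)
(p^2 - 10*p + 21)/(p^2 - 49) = (p - 3)/(p + 7)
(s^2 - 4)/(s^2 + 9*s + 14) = (s - 2)/(s + 7)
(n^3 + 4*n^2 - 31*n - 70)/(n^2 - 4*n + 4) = (n^3 + 4*n^2 - 31*n - 70)/(n^2 - 4*n + 4)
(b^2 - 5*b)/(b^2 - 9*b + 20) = b/(b - 4)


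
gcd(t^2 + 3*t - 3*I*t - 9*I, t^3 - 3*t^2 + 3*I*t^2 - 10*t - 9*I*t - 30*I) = 1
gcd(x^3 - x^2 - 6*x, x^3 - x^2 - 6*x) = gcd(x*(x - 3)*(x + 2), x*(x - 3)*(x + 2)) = x^3 - x^2 - 6*x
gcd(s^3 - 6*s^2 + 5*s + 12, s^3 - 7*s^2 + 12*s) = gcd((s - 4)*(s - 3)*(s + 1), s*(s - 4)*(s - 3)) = s^2 - 7*s + 12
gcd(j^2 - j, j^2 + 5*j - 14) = 1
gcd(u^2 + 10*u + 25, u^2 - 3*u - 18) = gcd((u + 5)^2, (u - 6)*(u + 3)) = 1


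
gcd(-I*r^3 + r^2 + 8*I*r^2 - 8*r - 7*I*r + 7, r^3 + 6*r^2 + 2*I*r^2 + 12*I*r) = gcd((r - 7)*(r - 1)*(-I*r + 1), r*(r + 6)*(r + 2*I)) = 1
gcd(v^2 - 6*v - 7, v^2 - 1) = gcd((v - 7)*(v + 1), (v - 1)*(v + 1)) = v + 1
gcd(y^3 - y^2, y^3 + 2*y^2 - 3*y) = y^2 - y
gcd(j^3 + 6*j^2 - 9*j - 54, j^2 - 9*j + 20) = 1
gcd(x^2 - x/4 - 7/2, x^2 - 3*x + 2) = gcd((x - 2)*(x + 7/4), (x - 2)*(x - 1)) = x - 2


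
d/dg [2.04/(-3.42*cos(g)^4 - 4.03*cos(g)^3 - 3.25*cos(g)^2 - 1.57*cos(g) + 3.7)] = -(27.9072*cos(g)^3 + 24.6636*cos(g)^2 + 13.26*cos(g) + 3.20280000000001)*sin(g)/(3.42*cos(g)^4 + 4.03*cos(g)^3 + 3.25*cos(g)^2 + 1.57*cos(g) - 3.7)^2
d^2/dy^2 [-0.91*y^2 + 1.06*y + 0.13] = -1.82000000000000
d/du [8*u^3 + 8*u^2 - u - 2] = 24*u^2 + 16*u - 1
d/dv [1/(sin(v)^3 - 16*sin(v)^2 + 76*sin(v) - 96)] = (-3*sin(v)^2 + 32*sin(v) - 76)*cos(v)/(sin(v)^3 - 16*sin(v)^2 + 76*sin(v) - 96)^2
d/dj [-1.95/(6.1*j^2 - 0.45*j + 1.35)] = (23.79*j - 0.8775)/(6.1*j^2 - 0.45*j + 1.35)^2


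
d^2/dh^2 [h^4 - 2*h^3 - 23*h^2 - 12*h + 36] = 12*h^2 - 12*h - 46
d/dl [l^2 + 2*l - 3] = 2*l + 2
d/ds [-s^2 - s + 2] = -2*s - 1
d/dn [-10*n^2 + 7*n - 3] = 7 - 20*n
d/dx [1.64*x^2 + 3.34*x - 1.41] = 3.28*x + 3.34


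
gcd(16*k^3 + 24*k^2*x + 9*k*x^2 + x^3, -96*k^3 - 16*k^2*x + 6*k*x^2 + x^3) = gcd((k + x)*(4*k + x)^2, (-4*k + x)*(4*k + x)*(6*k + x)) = 4*k + x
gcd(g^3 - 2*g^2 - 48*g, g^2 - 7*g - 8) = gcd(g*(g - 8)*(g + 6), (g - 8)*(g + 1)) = g - 8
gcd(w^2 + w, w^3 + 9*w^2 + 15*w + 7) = w + 1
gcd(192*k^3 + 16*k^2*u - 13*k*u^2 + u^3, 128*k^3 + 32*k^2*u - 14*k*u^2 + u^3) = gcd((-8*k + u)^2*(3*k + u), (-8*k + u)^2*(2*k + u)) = 64*k^2 - 16*k*u + u^2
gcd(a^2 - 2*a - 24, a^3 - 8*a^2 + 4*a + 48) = a - 6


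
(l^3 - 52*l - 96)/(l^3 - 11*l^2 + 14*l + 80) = (l + 6)/(l - 5)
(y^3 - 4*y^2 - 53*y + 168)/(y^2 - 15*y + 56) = (y^2 + 4*y - 21)/(y - 7)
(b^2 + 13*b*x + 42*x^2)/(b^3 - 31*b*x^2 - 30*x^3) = (-b^2 - 13*b*x - 42*x^2)/(-b^3 + 31*b*x^2 + 30*x^3)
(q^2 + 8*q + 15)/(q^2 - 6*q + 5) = (q^2 + 8*q + 15)/(q^2 - 6*q + 5)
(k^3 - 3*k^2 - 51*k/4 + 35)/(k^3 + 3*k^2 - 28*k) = (k^2 + k - 35/4)/(k*(k + 7))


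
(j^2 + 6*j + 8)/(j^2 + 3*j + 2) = (j + 4)/(j + 1)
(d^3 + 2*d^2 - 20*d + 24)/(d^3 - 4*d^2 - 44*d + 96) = (d - 2)/(d - 8)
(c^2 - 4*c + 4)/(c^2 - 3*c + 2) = (c - 2)/(c - 1)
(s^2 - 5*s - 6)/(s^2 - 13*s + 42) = (s + 1)/(s - 7)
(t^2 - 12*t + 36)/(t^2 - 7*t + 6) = (t - 6)/(t - 1)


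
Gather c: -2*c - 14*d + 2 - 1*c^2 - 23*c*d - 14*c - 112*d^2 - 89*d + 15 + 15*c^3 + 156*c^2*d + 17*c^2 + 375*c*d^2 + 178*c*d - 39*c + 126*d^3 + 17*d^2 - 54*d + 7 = 15*c^3 + c^2*(156*d + 16) + c*(375*d^2 + 155*d - 55) + 126*d^3 - 95*d^2 - 157*d + 24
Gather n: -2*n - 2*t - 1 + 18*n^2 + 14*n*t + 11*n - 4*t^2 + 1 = 18*n^2 + n*(14*t + 9) - 4*t^2 - 2*t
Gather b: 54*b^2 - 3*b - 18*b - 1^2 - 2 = 54*b^2 - 21*b - 3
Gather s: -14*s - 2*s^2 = -2*s^2 - 14*s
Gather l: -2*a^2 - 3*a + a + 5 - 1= -2*a^2 - 2*a + 4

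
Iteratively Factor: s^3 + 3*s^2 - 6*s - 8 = (s + 1)*(s^2 + 2*s - 8) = (s - 2)*(s + 1)*(s + 4)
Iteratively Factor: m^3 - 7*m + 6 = (m - 1)*(m^2 + m - 6) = (m - 2)*(m - 1)*(m + 3)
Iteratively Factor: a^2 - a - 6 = (a - 3)*(a + 2)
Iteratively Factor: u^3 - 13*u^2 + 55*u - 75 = (u - 5)*(u^2 - 8*u + 15) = (u - 5)*(u - 3)*(u - 5)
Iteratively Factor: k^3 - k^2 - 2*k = (k)*(k^2 - k - 2) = k*(k - 2)*(k + 1)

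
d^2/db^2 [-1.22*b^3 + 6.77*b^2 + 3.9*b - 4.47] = 13.54 - 7.32*b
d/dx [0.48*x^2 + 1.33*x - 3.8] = 0.96*x + 1.33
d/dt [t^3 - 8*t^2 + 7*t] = 3*t^2 - 16*t + 7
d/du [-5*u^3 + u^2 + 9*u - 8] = -15*u^2 + 2*u + 9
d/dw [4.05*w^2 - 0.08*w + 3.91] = 8.1*w - 0.08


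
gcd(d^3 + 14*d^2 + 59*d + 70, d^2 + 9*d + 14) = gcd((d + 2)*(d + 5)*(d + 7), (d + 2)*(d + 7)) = d^2 + 9*d + 14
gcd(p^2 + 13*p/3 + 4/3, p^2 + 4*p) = p + 4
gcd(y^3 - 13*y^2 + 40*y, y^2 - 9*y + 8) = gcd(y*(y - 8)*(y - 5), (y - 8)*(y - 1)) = y - 8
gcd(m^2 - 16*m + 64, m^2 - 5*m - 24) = m - 8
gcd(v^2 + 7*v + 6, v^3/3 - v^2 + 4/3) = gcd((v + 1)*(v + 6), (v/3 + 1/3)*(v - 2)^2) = v + 1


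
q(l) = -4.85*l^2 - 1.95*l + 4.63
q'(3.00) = -31.05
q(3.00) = -44.87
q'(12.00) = -118.35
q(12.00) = -717.17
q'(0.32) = -5.05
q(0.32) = 3.51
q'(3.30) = -33.96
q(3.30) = -54.62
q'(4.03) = -41.04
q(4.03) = -82.00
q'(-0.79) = 5.71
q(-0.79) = 3.14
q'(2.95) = -30.56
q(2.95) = -43.33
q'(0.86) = -10.29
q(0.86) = -0.63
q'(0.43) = -6.12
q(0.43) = 2.89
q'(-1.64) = 13.96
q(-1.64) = -5.22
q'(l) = -9.7*l - 1.95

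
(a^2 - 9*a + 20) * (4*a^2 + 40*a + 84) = 4*a^4 + 4*a^3 - 196*a^2 + 44*a + 1680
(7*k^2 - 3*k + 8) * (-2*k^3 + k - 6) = -14*k^5 + 6*k^4 - 9*k^3 - 45*k^2 + 26*k - 48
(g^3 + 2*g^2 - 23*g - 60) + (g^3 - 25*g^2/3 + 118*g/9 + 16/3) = 2*g^3 - 19*g^2/3 - 89*g/9 - 164/3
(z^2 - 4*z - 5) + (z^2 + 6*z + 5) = 2*z^2 + 2*z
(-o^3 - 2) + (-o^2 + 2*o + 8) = -o^3 - o^2 + 2*o + 6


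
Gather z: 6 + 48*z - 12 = 48*z - 6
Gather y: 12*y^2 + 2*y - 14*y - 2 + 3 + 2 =12*y^2 - 12*y + 3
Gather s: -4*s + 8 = 8 - 4*s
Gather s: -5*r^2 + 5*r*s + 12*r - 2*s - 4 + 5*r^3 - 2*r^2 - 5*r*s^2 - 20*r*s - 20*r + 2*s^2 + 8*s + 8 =5*r^3 - 7*r^2 - 8*r + s^2*(2 - 5*r) + s*(6 - 15*r) + 4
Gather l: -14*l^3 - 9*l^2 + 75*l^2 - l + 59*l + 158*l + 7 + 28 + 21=-14*l^3 + 66*l^2 + 216*l + 56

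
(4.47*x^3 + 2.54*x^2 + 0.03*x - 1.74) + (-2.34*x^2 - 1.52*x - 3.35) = 4.47*x^3 + 0.2*x^2 - 1.49*x - 5.09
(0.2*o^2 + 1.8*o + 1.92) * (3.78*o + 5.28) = 0.756*o^3 + 7.86*o^2 + 16.7616*o + 10.1376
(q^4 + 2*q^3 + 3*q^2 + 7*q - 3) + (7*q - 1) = q^4 + 2*q^3 + 3*q^2 + 14*q - 4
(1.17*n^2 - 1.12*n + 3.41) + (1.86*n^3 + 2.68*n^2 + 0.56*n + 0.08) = 1.86*n^3 + 3.85*n^2 - 0.56*n + 3.49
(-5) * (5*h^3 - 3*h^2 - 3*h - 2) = -25*h^3 + 15*h^2 + 15*h + 10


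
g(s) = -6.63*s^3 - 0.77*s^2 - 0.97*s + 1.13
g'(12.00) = -2883.61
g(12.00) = -11578.03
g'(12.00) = -2883.61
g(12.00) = -11578.03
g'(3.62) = -267.19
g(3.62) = -326.99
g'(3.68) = -276.00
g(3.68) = -343.28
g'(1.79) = -67.46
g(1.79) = -41.10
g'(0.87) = -17.36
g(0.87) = -4.66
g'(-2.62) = -133.47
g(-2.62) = 117.62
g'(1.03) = -23.66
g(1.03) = -7.93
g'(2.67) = -146.88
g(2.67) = -133.15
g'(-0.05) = -0.94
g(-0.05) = 1.18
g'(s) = -19.89*s^2 - 1.54*s - 0.97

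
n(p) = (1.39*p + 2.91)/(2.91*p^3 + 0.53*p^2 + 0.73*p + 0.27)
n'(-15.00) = 0.00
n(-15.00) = 0.00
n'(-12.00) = 0.00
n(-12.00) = 0.00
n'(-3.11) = -0.00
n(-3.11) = 0.02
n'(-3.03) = -0.00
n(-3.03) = 0.02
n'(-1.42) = -0.42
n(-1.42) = -0.12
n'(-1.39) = -0.46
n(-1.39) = -0.13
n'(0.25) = -15.18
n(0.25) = 6.13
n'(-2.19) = -0.04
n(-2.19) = 0.00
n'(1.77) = -0.36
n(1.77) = 0.28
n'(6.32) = -0.01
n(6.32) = 0.02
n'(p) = (1.39*p + 2.91)*(-8.73*p^2 - 1.06*p - 0.73)/(2.91*p^3 + 0.53*p^2 + 0.73*p + 0.27)^2 + 1.39/(2.91*p^3 + 0.53*p^2 + 0.73*p + 0.27)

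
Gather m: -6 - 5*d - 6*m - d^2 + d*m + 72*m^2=-d^2 - 5*d + 72*m^2 + m*(d - 6) - 6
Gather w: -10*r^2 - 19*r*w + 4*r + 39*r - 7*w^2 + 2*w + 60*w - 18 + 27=-10*r^2 + 43*r - 7*w^2 + w*(62 - 19*r) + 9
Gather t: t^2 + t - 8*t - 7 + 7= t^2 - 7*t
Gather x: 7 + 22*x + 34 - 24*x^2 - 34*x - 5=-24*x^2 - 12*x + 36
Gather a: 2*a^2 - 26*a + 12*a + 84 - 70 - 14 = 2*a^2 - 14*a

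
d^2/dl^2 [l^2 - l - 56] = 2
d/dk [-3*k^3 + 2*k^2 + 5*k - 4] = -9*k^2 + 4*k + 5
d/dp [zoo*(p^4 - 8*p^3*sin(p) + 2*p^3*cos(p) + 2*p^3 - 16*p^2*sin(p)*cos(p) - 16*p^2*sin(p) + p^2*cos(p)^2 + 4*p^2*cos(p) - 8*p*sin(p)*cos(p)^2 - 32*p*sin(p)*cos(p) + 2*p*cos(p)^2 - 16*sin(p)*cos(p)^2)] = zoo*p^3*sin(p + pi/4) + zoo*p^3 + zoo*p^2*sin(2*p) + zoo*p^2*sin(p + pi/4) + zoo*p^2 + zoo*p*sin(p) + zoo*p*sin(2*p) + zoo*p*cos(p) + zoo*p + zoo*sin(p) + zoo*sin(3*p) + zoo*sin(2*p + pi/4) + zoo*cos(p) + zoo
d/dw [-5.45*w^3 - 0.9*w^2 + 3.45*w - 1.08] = -16.35*w^2 - 1.8*w + 3.45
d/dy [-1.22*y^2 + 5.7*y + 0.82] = 5.7 - 2.44*y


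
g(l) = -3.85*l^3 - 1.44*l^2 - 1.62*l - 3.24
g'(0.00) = -1.62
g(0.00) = -3.24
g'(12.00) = -1699.38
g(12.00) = -6882.84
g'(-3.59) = -140.14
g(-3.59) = 162.15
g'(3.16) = -126.05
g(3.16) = -144.22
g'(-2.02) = -42.93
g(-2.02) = 25.89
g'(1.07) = -17.93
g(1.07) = -11.34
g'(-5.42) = -325.31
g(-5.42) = 576.24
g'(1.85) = -46.48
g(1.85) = -35.54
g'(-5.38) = -320.43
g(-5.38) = 563.32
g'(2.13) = -60.16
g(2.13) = -50.43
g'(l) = -11.55*l^2 - 2.88*l - 1.62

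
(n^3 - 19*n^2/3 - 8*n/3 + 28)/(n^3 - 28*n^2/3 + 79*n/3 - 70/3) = (n^2 - 4*n - 12)/(n^2 - 7*n + 10)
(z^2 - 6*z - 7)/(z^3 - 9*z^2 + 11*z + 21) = 1/(z - 3)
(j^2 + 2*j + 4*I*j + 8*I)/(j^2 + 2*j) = (j + 4*I)/j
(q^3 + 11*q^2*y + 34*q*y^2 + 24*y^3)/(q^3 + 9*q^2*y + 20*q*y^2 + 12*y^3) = (q + 4*y)/(q + 2*y)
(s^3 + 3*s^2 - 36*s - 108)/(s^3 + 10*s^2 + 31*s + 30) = (s^2 - 36)/(s^2 + 7*s + 10)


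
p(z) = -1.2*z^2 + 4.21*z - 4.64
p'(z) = 4.21 - 2.4*z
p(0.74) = -2.18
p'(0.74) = 2.43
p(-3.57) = -34.96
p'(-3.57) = 12.78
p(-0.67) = -8.00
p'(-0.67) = 5.82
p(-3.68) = -36.38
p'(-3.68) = 13.04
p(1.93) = -0.98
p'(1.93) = -0.42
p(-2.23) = -20.00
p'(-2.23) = 9.56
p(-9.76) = -160.04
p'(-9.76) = 27.63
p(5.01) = -13.67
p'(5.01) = -7.81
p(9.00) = -63.95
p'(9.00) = -17.39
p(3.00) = -2.81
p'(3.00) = -2.99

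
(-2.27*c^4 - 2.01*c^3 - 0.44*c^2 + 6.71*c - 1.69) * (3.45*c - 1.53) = -7.8315*c^5 - 3.4614*c^4 + 1.5573*c^3 + 23.8227*c^2 - 16.0968*c + 2.5857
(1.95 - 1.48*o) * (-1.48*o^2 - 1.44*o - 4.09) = 2.1904*o^3 - 0.7548*o^2 + 3.2452*o - 7.9755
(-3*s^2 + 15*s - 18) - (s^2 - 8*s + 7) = -4*s^2 + 23*s - 25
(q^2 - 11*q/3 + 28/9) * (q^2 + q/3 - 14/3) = q^4 - 10*q^3/3 - 25*q^2/9 + 490*q/27 - 392/27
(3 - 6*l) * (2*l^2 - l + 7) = -12*l^3 + 12*l^2 - 45*l + 21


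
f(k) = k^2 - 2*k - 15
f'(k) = 2*k - 2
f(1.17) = -15.97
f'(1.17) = 0.34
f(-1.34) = -10.52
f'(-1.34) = -4.68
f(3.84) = -7.93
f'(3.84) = 5.68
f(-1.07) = -11.72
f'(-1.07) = -4.14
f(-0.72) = -13.04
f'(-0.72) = -3.44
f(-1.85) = -7.88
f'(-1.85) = -5.70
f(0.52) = -15.77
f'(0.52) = -0.96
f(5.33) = 2.75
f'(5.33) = 8.66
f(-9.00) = 84.00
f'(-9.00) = -20.00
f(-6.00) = 33.00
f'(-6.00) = -14.00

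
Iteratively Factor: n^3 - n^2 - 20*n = (n)*(n^2 - n - 20) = n*(n - 5)*(n + 4)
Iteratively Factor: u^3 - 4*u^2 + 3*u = (u - 3)*(u^2 - u) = (u - 3)*(u - 1)*(u)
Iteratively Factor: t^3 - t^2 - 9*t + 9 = (t - 1)*(t^2 - 9) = (t - 1)*(t + 3)*(t - 3)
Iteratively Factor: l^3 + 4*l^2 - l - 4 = (l + 4)*(l^2 - 1) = (l - 1)*(l + 4)*(l + 1)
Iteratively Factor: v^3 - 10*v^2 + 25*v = (v - 5)*(v^2 - 5*v) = v*(v - 5)*(v - 5)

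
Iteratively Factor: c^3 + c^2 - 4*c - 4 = (c - 2)*(c^2 + 3*c + 2) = (c - 2)*(c + 1)*(c + 2)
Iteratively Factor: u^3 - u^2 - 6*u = (u)*(u^2 - u - 6) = u*(u + 2)*(u - 3)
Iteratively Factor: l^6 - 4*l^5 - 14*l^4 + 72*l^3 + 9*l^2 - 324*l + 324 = (l - 2)*(l^5 - 2*l^4 - 18*l^3 + 36*l^2 + 81*l - 162) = (l - 2)*(l + 3)*(l^4 - 5*l^3 - 3*l^2 + 45*l - 54) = (l - 2)^2*(l + 3)*(l^3 - 3*l^2 - 9*l + 27) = (l - 3)*(l - 2)^2*(l + 3)*(l^2 - 9) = (l - 3)*(l - 2)^2*(l + 3)^2*(l - 3)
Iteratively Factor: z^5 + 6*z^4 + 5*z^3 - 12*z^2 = (z + 3)*(z^4 + 3*z^3 - 4*z^2) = z*(z + 3)*(z^3 + 3*z^2 - 4*z) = z*(z + 3)*(z + 4)*(z^2 - z) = z^2*(z + 3)*(z + 4)*(z - 1)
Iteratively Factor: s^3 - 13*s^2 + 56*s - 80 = (s - 4)*(s^2 - 9*s + 20) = (s - 5)*(s - 4)*(s - 4)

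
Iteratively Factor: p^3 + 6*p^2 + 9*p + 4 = (p + 4)*(p^2 + 2*p + 1) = (p + 1)*(p + 4)*(p + 1)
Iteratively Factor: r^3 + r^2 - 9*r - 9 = (r - 3)*(r^2 + 4*r + 3) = (r - 3)*(r + 1)*(r + 3)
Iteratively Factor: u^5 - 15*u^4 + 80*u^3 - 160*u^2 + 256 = (u - 4)*(u^4 - 11*u^3 + 36*u^2 - 16*u - 64) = (u - 4)^2*(u^3 - 7*u^2 + 8*u + 16) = (u - 4)^3*(u^2 - 3*u - 4) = (u - 4)^4*(u + 1)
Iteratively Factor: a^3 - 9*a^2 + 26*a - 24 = (a - 3)*(a^2 - 6*a + 8) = (a - 3)*(a - 2)*(a - 4)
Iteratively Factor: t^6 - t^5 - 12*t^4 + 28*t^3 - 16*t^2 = (t + 4)*(t^5 - 5*t^4 + 8*t^3 - 4*t^2) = (t - 1)*(t + 4)*(t^4 - 4*t^3 + 4*t^2) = t*(t - 1)*(t + 4)*(t^3 - 4*t^2 + 4*t) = t*(t - 2)*(t - 1)*(t + 4)*(t^2 - 2*t) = t*(t - 2)^2*(t - 1)*(t + 4)*(t)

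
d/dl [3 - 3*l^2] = -6*l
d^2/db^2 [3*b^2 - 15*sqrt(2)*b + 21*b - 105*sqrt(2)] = 6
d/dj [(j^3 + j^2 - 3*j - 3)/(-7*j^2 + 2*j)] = (-7*j^4 + 4*j^3 - 19*j^2 - 42*j + 6)/(j^2*(49*j^2 - 28*j + 4))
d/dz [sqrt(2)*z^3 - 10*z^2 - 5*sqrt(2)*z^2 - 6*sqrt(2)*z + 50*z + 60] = 3*sqrt(2)*z^2 - 20*z - 10*sqrt(2)*z - 6*sqrt(2) + 50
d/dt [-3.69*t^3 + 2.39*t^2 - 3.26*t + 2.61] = -11.07*t^2 + 4.78*t - 3.26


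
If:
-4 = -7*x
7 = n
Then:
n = 7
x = 4/7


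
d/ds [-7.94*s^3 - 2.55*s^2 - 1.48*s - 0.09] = -23.82*s^2 - 5.1*s - 1.48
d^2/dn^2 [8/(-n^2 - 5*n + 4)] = 16*(n^2 + 5*n - (2*n + 5)^2 - 4)/(n^2 + 5*n - 4)^3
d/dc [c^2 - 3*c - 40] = 2*c - 3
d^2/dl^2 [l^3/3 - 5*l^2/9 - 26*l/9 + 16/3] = 2*l - 10/9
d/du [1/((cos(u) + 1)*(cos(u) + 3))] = 2*(cos(u) + 2)*sin(u)/((cos(u) + 1)^2*(cos(u) + 3)^2)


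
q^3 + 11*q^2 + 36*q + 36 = (q + 2)*(q + 3)*(q + 6)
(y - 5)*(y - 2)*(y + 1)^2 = y^4 - 5*y^3 - 3*y^2 + 13*y + 10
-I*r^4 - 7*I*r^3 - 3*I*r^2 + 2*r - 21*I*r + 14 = (r + 7)*(r - 2*I)*(r + I)*(-I*r + 1)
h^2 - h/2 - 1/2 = (h - 1)*(h + 1/2)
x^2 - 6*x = x*(x - 6)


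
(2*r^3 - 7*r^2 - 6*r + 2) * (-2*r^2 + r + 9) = -4*r^5 + 16*r^4 + 23*r^3 - 73*r^2 - 52*r + 18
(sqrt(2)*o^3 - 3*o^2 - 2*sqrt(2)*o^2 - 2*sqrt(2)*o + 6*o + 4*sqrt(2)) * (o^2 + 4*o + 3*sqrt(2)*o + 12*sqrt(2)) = sqrt(2)*o^5 + 2*sqrt(2)*o^4 + 3*o^4 - 19*sqrt(2)*o^3 + 6*o^3 - 36*o^2 - 22*sqrt(2)*o^2 - 24*o + 88*sqrt(2)*o + 96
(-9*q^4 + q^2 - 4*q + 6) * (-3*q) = 27*q^5 - 3*q^3 + 12*q^2 - 18*q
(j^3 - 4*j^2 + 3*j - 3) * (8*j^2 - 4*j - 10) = 8*j^5 - 36*j^4 + 30*j^3 + 4*j^2 - 18*j + 30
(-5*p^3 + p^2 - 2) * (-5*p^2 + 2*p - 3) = 25*p^5 - 15*p^4 + 17*p^3 + 7*p^2 - 4*p + 6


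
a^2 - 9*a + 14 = (a - 7)*(a - 2)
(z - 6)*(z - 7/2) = z^2 - 19*z/2 + 21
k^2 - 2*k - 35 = (k - 7)*(k + 5)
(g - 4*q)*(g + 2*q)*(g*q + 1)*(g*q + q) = g^4*q^2 - 2*g^3*q^3 + g^3*q^2 + g^3*q - 8*g^2*q^4 - 2*g^2*q^3 - 2*g^2*q^2 + g^2*q - 8*g*q^4 - 8*g*q^3 - 2*g*q^2 - 8*q^3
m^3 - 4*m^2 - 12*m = m*(m - 6)*(m + 2)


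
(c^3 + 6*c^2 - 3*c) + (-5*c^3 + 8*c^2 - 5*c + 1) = -4*c^3 + 14*c^2 - 8*c + 1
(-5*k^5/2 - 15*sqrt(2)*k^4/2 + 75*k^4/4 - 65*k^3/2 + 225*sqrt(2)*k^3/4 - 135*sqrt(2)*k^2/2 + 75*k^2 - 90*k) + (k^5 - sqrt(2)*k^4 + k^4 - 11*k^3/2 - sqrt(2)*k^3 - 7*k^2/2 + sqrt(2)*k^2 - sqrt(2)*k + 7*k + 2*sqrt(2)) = -3*k^5/2 - 17*sqrt(2)*k^4/2 + 79*k^4/4 - 38*k^3 + 221*sqrt(2)*k^3/4 - 133*sqrt(2)*k^2/2 + 143*k^2/2 - 83*k - sqrt(2)*k + 2*sqrt(2)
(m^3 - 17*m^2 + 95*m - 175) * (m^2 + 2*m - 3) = m^5 - 15*m^4 + 58*m^3 + 66*m^2 - 635*m + 525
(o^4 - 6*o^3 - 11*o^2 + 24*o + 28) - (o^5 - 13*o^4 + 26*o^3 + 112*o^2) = -o^5 + 14*o^4 - 32*o^3 - 123*o^2 + 24*o + 28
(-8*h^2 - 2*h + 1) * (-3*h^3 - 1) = 24*h^5 + 6*h^4 - 3*h^3 + 8*h^2 + 2*h - 1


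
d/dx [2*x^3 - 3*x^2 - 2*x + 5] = 6*x^2 - 6*x - 2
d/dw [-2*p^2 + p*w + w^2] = p + 2*w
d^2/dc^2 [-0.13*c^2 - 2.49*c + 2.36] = -0.260000000000000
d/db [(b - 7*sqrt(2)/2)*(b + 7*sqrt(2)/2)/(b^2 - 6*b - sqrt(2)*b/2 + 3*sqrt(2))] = (8*b*(2*b^2 - 12*b - sqrt(2)*b + 6*sqrt(2)) + (2*b - 7*sqrt(2))*(2*b + 7*sqrt(2))*(-4*b + sqrt(2) + 12))/(2*(2*b^2 - 12*b - sqrt(2)*b + 6*sqrt(2))^2)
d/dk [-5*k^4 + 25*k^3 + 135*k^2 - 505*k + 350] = -20*k^3 + 75*k^2 + 270*k - 505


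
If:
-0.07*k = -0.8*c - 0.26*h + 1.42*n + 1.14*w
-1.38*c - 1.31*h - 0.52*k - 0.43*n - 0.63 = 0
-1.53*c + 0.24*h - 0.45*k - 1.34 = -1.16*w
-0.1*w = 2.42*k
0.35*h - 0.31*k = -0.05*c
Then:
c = -0.18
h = -0.01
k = -0.04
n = -0.83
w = 0.91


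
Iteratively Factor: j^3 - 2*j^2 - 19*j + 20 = (j - 5)*(j^2 + 3*j - 4) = (j - 5)*(j + 4)*(j - 1)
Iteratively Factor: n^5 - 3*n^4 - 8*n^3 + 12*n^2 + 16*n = (n + 2)*(n^4 - 5*n^3 + 2*n^2 + 8*n) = (n - 4)*(n + 2)*(n^3 - n^2 - 2*n) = n*(n - 4)*(n + 2)*(n^2 - n - 2) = n*(n - 4)*(n + 1)*(n + 2)*(n - 2)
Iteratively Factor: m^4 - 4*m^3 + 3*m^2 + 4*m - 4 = (m - 2)*(m^3 - 2*m^2 - m + 2) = (m - 2)^2*(m^2 - 1) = (m - 2)^2*(m + 1)*(m - 1)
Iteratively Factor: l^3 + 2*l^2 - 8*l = (l - 2)*(l^2 + 4*l) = l*(l - 2)*(l + 4)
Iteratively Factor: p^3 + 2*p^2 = (p)*(p^2 + 2*p) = p*(p + 2)*(p)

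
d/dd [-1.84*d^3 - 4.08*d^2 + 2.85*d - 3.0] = -5.52*d^2 - 8.16*d + 2.85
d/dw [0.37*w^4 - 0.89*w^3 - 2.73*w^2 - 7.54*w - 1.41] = 1.48*w^3 - 2.67*w^2 - 5.46*w - 7.54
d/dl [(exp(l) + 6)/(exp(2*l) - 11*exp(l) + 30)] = (-(exp(l) + 6)*(2*exp(l) - 11) + exp(2*l) - 11*exp(l) + 30)*exp(l)/(exp(2*l) - 11*exp(l) + 30)^2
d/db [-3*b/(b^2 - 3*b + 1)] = 3*(b^2 - 1)/(b^4 - 6*b^3 + 11*b^2 - 6*b + 1)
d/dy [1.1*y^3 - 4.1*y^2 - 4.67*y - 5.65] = 3.3*y^2 - 8.2*y - 4.67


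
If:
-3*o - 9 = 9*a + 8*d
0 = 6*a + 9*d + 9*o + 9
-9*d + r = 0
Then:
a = -5*r/63 - 6/7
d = r/9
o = -11*r/189 - 3/7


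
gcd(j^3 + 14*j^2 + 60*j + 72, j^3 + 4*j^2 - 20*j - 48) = j^2 + 8*j + 12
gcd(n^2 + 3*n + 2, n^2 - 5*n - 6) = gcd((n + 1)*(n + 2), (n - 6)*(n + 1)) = n + 1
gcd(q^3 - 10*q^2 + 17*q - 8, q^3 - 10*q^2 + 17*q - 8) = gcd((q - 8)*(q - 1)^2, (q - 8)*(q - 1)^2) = q^3 - 10*q^2 + 17*q - 8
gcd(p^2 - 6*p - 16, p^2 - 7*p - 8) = p - 8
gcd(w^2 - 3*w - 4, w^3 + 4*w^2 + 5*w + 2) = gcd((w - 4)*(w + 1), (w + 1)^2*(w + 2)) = w + 1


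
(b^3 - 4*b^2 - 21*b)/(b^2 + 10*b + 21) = b*(b - 7)/(b + 7)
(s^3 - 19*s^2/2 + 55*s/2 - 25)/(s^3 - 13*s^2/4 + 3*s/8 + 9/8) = 4*(2*s^3 - 19*s^2 + 55*s - 50)/(8*s^3 - 26*s^2 + 3*s + 9)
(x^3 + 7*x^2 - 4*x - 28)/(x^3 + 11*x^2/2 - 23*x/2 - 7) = 2*(x + 2)/(2*x + 1)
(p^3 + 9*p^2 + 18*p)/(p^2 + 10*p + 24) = p*(p + 3)/(p + 4)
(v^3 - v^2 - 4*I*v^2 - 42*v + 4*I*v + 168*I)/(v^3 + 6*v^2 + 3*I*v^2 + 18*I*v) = (v^2 - v*(7 + 4*I) + 28*I)/(v*(v + 3*I))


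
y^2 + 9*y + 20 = (y + 4)*(y + 5)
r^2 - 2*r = r*(r - 2)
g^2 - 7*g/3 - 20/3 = (g - 4)*(g + 5/3)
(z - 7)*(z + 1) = z^2 - 6*z - 7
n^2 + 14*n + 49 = (n + 7)^2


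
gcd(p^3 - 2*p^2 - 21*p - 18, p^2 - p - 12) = p + 3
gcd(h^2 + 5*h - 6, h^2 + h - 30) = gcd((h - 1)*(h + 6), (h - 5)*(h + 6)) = h + 6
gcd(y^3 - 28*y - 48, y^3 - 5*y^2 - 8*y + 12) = y^2 - 4*y - 12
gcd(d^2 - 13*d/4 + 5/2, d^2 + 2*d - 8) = d - 2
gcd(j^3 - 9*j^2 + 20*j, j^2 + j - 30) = j - 5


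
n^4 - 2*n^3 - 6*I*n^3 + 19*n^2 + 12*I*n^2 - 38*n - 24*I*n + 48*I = (n - 2)*(n - 8*I)*(n - I)*(n + 3*I)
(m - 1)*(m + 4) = m^2 + 3*m - 4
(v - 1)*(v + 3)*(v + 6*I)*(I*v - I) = I*v^4 - 6*v^3 + I*v^3 - 6*v^2 - 5*I*v^2 + 30*v + 3*I*v - 18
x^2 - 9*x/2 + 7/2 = (x - 7/2)*(x - 1)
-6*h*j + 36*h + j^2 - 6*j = (-6*h + j)*(j - 6)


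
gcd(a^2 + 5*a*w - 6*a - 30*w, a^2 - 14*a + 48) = a - 6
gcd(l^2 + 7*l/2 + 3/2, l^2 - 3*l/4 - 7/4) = 1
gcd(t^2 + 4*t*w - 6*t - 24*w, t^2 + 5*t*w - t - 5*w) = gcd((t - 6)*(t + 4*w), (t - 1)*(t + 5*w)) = 1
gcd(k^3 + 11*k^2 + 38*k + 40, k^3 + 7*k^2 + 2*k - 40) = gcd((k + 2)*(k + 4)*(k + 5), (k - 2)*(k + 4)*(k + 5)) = k^2 + 9*k + 20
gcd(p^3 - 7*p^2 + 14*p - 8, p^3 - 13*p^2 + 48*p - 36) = p - 1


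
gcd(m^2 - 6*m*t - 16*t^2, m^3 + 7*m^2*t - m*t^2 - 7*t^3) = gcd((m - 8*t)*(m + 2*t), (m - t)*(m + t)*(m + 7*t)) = 1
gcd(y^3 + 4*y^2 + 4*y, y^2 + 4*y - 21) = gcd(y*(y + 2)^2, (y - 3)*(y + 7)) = 1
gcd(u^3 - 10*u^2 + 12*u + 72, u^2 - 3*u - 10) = u + 2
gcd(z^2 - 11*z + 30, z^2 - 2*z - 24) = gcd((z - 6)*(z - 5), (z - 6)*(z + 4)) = z - 6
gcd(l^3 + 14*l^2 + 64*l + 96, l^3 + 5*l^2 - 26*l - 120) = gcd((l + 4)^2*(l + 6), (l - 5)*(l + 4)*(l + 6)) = l^2 + 10*l + 24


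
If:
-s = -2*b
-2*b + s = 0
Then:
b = s/2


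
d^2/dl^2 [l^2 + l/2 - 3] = 2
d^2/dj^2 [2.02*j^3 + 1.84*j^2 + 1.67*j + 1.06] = 12.12*j + 3.68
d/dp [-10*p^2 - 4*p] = -20*p - 4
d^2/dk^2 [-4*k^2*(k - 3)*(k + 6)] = -48*k^2 - 72*k + 144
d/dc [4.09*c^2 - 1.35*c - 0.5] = 8.18*c - 1.35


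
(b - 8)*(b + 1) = b^2 - 7*b - 8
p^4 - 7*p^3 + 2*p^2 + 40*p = p*(p - 5)*(p - 4)*(p + 2)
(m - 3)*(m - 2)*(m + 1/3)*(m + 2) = m^4 - 8*m^3/3 - 5*m^2 + 32*m/3 + 4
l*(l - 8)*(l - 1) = l^3 - 9*l^2 + 8*l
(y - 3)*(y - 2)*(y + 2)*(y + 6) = y^4 + 3*y^3 - 22*y^2 - 12*y + 72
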